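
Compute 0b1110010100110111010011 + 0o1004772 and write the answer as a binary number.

0o1004772 = 0b1000000100111111010 in binary.
Add column by column in base 2, right to left:
  1+0 = 1
  1+1 = 0 carry 1
  0+0+1 = 1
  0+1 = 1
  1+1 = 0 carry 1
  0+1+1 = 0 carry 1
  1+1+1 = 1 carry 1
  1+1+1 = 1 carry 1
  1+1+1 = 1 carry 1
  0+0+1 = 1
  1+0 = 1
  1+1 = 0 carry 1
  0+0+1 = 1
  0+0 = 0
  1+0 = 1
  0+0 = 0
  1+0 = 1
  0+0 = 0
  0+1 = 1
  1+0 = 1
  1+0 = 1
  1+0 = 1

0b1111010101011111001101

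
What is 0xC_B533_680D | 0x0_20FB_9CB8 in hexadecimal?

0xCB5FBFCBD

OR each hex digit independently (no carries):
  C|0=C, B|2=B, 5|0=5, 3|F=F, 3|B=B, 6|9=F, 8|C=C, 0|B=B, D|8=D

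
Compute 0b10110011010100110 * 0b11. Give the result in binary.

0b1000011001111110010

Multiply each base-2 digit by 3, carrying:
  0×3 = 0 → write 0
  1×3 = 3 → write 1 carry 1
  1×3+1 = 4 → write 0 carry 2
  0×3+2 = 2 → write 0 carry 1
  0×3+1 = 1 → write 1
  1×3 = 3 → write 1 carry 1
  0×3+1 = 1 → write 1
  1×3 = 3 → write 1 carry 1
  0×3+1 = 1 → write 1
  1×3 = 3 → write 1 carry 1
  1×3+1 = 4 → write 0 carry 2
  0×3+2 = 2 → write 0 carry 1
  0×3+1 = 1 → write 1
  1×3 = 3 → write 1 carry 1
  1×3+1 = 4 → write 0 carry 2
  0×3+2 = 2 → write 0 carry 1
  1×3+1 = 4 → write 0 carry 2
  remaining carry: 10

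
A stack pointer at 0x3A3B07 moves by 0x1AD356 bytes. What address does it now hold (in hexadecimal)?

0x550E5D

Add column by column in base 16, right to left:
  7+6 = D
  0+5 = 5
  B+3 = E
  3+D = 0 carry 1
  A+A+1 = 5 carry 1
  3+1+1 = 5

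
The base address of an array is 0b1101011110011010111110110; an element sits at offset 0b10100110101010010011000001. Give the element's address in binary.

0b100010010011101101010110111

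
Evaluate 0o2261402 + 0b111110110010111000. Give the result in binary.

0b11010100111110111010

0o2261402 = 0b10010110001100000010 in binary.
Add column by column in base 2, right to left:
  0+0 = 0
  1+0 = 1
  0+0 = 0
  0+1 = 1
  0+1 = 1
  0+1 = 1
  0+0 = 0
  0+1 = 1
  1+0 = 1
  1+0 = 1
  0+1 = 1
  0+1 = 1
  0+0 = 0
  1+1 = 0 carry 1
  1+1+1 = 1 carry 1
  0+1+1 = 0 carry 1
  1+1+1 = 1 carry 1
  0+1+1 = 0 carry 1
  0+0+1 = 1
  1+0 = 1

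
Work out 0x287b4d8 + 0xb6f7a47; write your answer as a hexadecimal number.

Add column by column in base 16, right to left:
  8+7 = f
  d+4 = 1 carry 1
  4+a+1 = f
  b+7 = 2 carry 1
  7+f+1 = 7 carry 1
  8+6+1 = f
  2+b = d

0xdf72f1f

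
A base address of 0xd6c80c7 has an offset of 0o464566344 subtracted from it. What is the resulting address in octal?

0o1046311743

0xd6c80c7 = 0o1533100307 in octal.
Subtract column by column in base 8:
  7-4 → 3
  0-4 → 4 (borrow)
  3-3-1 → 7 (borrow)
  0-6-1 → 1 (borrow)
  0-6-1 → 1 (borrow)
  1-5-1 → 3 (borrow)
  3-4-1 → 6 (borrow)
  3-6-1 → 4 (borrow)
  5-4-1 → 0
  1-0 → 1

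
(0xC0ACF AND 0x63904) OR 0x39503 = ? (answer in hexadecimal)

0xC0ACF AND 0x63904 = 0x40804.
Then OR with 0x39503.

0x79D07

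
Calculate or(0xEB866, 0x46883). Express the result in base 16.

0xEF8E7

OR each hex digit independently (no carries):
  E|4=E, B|6=F, 8|8=8, 6|8=E, 6|3=7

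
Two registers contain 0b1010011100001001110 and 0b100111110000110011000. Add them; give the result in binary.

Add column by column in base 2, right to left:
  0+0 = 0
  1+0 = 1
  1+0 = 1
  1+1 = 0 carry 1
  0+1+1 = 0 carry 1
  0+0+1 = 1
  1+0 = 1
  0+1 = 1
  0+1 = 1
  0+0 = 0
  0+0 = 0
  1+0 = 1
  1+0 = 1
  1+1 = 0 carry 1
  0+1+1 = 0 carry 1
  0+1+1 = 0 carry 1
  1+1+1 = 1 carry 1
  0+1+1 = 0 carry 1
  1+0+1 = 0 carry 1
  0+0+1 = 1
  0+1 = 1

0b110010001100111100110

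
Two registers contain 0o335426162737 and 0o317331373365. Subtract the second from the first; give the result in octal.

Subtract column by column in base 8:
  7-5 → 2
  3-6 → 5 (borrow)
  7-3-1 → 3
  2-3 → 7 (borrow)
  6-7-1 → 6 (borrow)
  1-3-1 → 5 (borrow)
  6-1-1 → 4
  2-3 → 7 (borrow)
  4-3-1 → 0
  5-7 → 6 (borrow)
  3-1-1 → 1
  3-3 → 0

0o16074567352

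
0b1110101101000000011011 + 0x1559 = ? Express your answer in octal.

0b1110101101000000011011 = 0o16550033 in octal.
0x1559 = 0o12531 in octal.
Add column by column in base 8, right to left:
  3+1 = 4
  3+3 = 6
  0+5 = 5
  0+2 = 2
  5+1 = 6
  5+0 = 5
  6+0 = 6
  1+0 = 1

0o16562564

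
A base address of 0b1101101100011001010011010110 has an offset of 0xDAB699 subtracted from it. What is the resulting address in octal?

0b1101101100011001010011010110 = 0o1554312326 in octal.
0xDAB699 = 0o66533231 in octal.
Subtract column by column in base 8:
  6-1 → 5
  2-3 → 7 (borrow)
  3-2-1 → 0
  2-3 → 7 (borrow)
  1-3-1 → 5 (borrow)
  3-5-1 → 5 (borrow)
  4-6-1 → 5 (borrow)
  5-6-1 → 6 (borrow)
  5-0-1 → 4
  1-0 → 1

0o1465557075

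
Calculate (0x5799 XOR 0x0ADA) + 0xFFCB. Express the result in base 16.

First 0x5799 XOR 0x0ADA = 0x5D43.
Add column by column in base 16, right to left:
  3+B = E
  4+C = 0 carry 1
  D+F+1 = D carry 1
  5+F+1 = 5 carry 1
  final carry 1

0x15D0E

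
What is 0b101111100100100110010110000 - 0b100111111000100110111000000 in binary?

0b111101011111111011110000

Subtract column by column in base 2:
  0-0 → 0
  0-0 → 0
  0-0 → 0
  0-0 → 0
  1-0 → 1
  1-0 → 1
  0-1 → 1 (borrow)
  1-1-1 → 1 (borrow)
  0-1-1 → 0 (borrow)
  0-0-1 → 1 (borrow)
  1-1-1 → 1 (borrow)
  1-1-1 → 1 (borrow)
  0-0-1 → 1 (borrow)
  0-0-1 → 1 (borrow)
  1-1-1 → 1 (borrow)
  0-0-1 → 1 (borrow)
  0-0-1 → 1 (borrow)
  1-0-1 → 0
  0-1 → 1 (borrow)
  0-1-1 → 0 (borrow)
  1-1-1 → 1 (borrow)
  1-1-1 → 1 (borrow)
  1-1-1 → 1 (borrow)
  1-1-1 → 1 (borrow)
  1-0-1 → 0
  0-0 → 0
  1-1 → 0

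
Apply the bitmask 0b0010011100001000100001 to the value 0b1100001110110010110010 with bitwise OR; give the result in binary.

0b1110011110111010110011

OR bit by bit (1 where either bit is 1):
  1100001110110010110010
| 0010011100001000100001
= 1110011110111010110011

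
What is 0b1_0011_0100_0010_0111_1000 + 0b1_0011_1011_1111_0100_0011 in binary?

Add column by column in base 2, right to left:
  0+1 = 1
  0+1 = 1
  0+0 = 0
  1+0 = 1
  1+0 = 1
  1+0 = 1
  1+1 = 0 carry 1
  0+0+1 = 1
  0+1 = 1
  1+1 = 0 carry 1
  0+1+1 = 0 carry 1
  0+1+1 = 0 carry 1
  0+1+1 = 0 carry 1
  0+1+1 = 0 carry 1
  1+0+1 = 0 carry 1
  0+1+1 = 0 carry 1
  1+1+1 = 1 carry 1
  1+1+1 = 1 carry 1
  0+0+1 = 1
  0+0 = 0
  1+1 = 0 carry 1
  final carry 1

0b1001110000000110111011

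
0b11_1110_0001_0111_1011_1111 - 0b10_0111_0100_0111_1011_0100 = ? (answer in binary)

Subtract column by column in base 2:
  1-0 → 1
  1-0 → 1
  1-1 → 0
  1-0 → 1
  1-1 → 0
  1-1 → 0
  0-0 → 0
  1-1 → 0
  1-1 → 0
  1-1 → 0
  1-1 → 0
  0-0 → 0
  1-0 → 1
  0-0 → 0
  0-1 → 1 (borrow)
  0-0-1 → 1 (borrow)
  0-1-1 → 0 (borrow)
  1-1-1 → 1 (borrow)
  1-1-1 → 1 (borrow)
  1-0-1 → 0
  1-0 → 1
  1-1 → 0

0b101101101000000001011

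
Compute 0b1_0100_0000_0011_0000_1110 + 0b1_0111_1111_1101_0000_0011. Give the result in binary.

0b1011000000000000010001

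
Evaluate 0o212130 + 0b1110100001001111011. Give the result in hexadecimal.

0x856D3

0o212130 = 0x11458 in hexadecimal.
0b1110100001001111011 = 0x7427B in hexadecimal.
Add column by column in base 16, right to left:
  8+B = 3 carry 1
  5+7+1 = D
  4+2 = 6
  1+4 = 5
  1+7 = 8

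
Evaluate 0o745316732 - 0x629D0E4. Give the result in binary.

0b1011010111100110011110110

0o745316732 = 0b111100101011001110111011010 in binary.
0x629D0E4 = 0b110001010011101000011100100 in binary.
Subtract column by column in base 2:
  0-0 → 0
  1-0 → 1
  0-1 → 1 (borrow)
  1-0-1 → 0
  1-0 → 1
  0-1 → 1 (borrow)
  1-1-1 → 1 (borrow)
  1-1-1 → 1 (borrow)
  1-0-1 → 0
  0-0 → 0
  1-0 → 1
  1-0 → 1
  1-1 → 0
  0-0 → 0
  0-1 → 1 (borrow)
  1-1-1 → 1 (borrow)
  1-1-1 → 1 (borrow)
  0-0-1 → 1 (borrow)
  1-0-1 → 0
  0-1 → 1 (borrow)
  1-0-1 → 0
  0-1 → 1 (borrow)
  0-0-1 → 1 (borrow)
  1-0-1 → 0
  1-0 → 1
  1-1 → 0
  1-1 → 0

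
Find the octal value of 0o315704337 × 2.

0o633610676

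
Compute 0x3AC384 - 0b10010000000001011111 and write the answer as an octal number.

0x3AC384 = 0o16541604 in octal.
0b10010000000001011111 = 0o2200137 in octal.
Subtract column by column in base 8:
  4-7 → 5 (borrow)
  0-3-1 → 4 (borrow)
  6-1-1 → 4
  1-0 → 1
  4-0 → 4
  5-2 → 3
  6-2 → 4
  1-0 → 1

0o14341445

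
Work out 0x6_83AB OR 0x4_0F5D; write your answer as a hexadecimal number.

OR each hex digit independently (no carries):
  6|4=6, 8|0=8, 3|F=F, A|5=F, B|D=F

0x68FFF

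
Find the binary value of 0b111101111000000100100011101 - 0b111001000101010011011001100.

0b100110010110001001010001

Subtract column by column in base 2:
  1-0 → 1
  0-0 → 0
  1-1 → 0
  1-1 → 0
  1-0 → 1
  0-0 → 0
  0-1 → 1 (borrow)
  0-1-1 → 0 (borrow)
  1-0-1 → 0
  0-1 → 1 (borrow)
  0-1-1 → 0 (borrow)
  1-0-1 → 0
  0-0 → 0
  0-1 → 1 (borrow)
  0-0-1 → 1 (borrow)
  0-1-1 → 0 (borrow)
  0-0-1 → 1 (borrow)
  0-1-1 → 0 (borrow)
  1-0-1 → 0
  1-0 → 1
  1-0 → 1
  1-1 → 0
  0-0 → 0
  1-0 → 1
  1-1 → 0
  1-1 → 0
  1-1 → 0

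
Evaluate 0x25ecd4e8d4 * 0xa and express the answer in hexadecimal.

Multiply each base-16 digit by 10, carrying:
  4×10 = 40 → write 8 carry 2
  d×10+2 = 132 → write 4 carry 8
  8×10+8 = 88 → write 8 carry 5
  e×10+5 = 145 → write 1 carry 9
  4×10+9 = 49 → write 1 carry 3
  d×10+3 = 133 → write 5 carry 8
  c×10+8 = 128 → write 0 carry 8
  e×10+8 = 148 → write 4 carry 9
  5×10+9 = 59 → write b carry 3
  2×10+3 = 23 → write 7 carry 1
  remaining carry: 1

0x17b40511848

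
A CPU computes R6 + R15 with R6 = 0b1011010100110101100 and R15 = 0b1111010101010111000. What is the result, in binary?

0b11010101010001100100

Add column by column in base 2, right to left:
  0+0 = 0
  0+0 = 0
  1+0 = 1
  1+1 = 0 carry 1
  0+1+1 = 0 carry 1
  1+1+1 = 1 carry 1
  0+0+1 = 1
  1+1 = 0 carry 1
  1+0+1 = 0 carry 1
  0+1+1 = 0 carry 1
  0+0+1 = 1
  1+1 = 0 carry 1
  0+0+1 = 1
  1+1 = 0 carry 1
  0+0+1 = 1
  1+1 = 0 carry 1
  1+1+1 = 1 carry 1
  0+1+1 = 0 carry 1
  1+1+1 = 1 carry 1
  final carry 1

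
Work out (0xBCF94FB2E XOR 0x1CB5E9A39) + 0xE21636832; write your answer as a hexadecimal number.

0x18262DC949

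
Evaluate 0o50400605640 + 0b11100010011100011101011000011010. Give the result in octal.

0o104635160672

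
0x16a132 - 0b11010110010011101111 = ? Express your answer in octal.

0o2236103

0x16a132 = 0o5520462 in octal.
0b11010110010011101111 = 0o3262357 in octal.
Subtract column by column in base 8:
  2-7 → 3 (borrow)
  6-5-1 → 0
  4-3 → 1
  0-2 → 6 (borrow)
  2-6-1 → 3 (borrow)
  5-2-1 → 2
  5-3 → 2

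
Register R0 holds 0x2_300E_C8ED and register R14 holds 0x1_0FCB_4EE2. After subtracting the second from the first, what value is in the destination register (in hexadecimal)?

0x120437A0B

Subtract column by column in base 16:
  D-2 → B
  E-E → 0
  8-E → A (borrow)
  C-4-1 → 7
  E-B → 3
  0-C → 4 (borrow)
  0-F-1 → 0 (borrow)
  3-0-1 → 2
  2-1 → 1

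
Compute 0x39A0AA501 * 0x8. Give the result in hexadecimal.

0x1CD0552808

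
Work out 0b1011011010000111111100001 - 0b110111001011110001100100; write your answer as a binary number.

Subtract column by column in base 2:
  1-0 → 1
  0-0 → 0
  0-1 → 1 (borrow)
  0-0-1 → 1 (borrow)
  0-0-1 → 1 (borrow)
  1-1-1 → 1 (borrow)
  1-1-1 → 1 (borrow)
  1-0-1 → 0
  1-0 → 1
  1-0 → 1
  1-1 → 0
  1-1 → 0
  0-1 → 1 (borrow)
  0-1-1 → 0 (borrow)
  0-0-1 → 1 (borrow)
  0-1-1 → 0 (borrow)
  1-0-1 → 0
  0-0 → 0
  1-1 → 0
  1-1 → 0
  0-1 → 1 (borrow)
  1-0-1 → 0
  1-1 → 0
  0-1 → 1 (borrow)
  1-0-1 → 0

0b100100000101001101111101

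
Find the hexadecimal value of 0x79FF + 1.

0x7A00

The trailing 2 digits are F (max in base 16), so adding 1 cascades: they roll to 0 and the next digit up increments.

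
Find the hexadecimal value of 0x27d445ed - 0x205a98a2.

Subtract column by column in base 16:
  d-2 → b
  e-a → 4
  5-8 → d (borrow)
  4-9-1 → a (borrow)
  4-a-1 → 9 (borrow)
  d-5-1 → 7
  7-0 → 7
  2-2 → 0

0x779ad4b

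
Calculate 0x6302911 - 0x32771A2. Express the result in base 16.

0x308B76F

Subtract column by column in base 16:
  1-2 → F (borrow)
  1-A-1 → 6 (borrow)
  9-1-1 → 7
  2-7 → B (borrow)
  0-7-1 → 8 (borrow)
  3-2-1 → 0
  6-3 → 3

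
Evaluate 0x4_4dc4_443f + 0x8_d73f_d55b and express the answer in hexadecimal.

0xd2504199a

Add column by column in base 16, right to left:
  f+b = a carry 1
  3+5+1 = 9
  4+5 = 9
  4+d = 1 carry 1
  4+f+1 = 4 carry 1
  c+3+1 = 0 carry 1
  d+7+1 = 5 carry 1
  4+d+1 = 2 carry 1
  4+8+1 = d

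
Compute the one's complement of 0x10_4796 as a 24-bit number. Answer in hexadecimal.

0xEFB869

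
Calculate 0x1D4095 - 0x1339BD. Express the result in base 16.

Subtract column by column in base 16:
  5-D → 8 (borrow)
  9-B-1 → D (borrow)
  0-9-1 → 6 (borrow)
  4-3-1 → 0
  D-3 → A
  1-1 → 0

0xA06D8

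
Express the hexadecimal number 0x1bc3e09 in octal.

0o157037011

Expand each hex digit to 4 bits: 1=0001 b=1011 c=1100 3=0011 e=1110 0=0000 9=1001.
Group the bits in threes: 001 101 111 000 011 111 000 001 001 → 157037011.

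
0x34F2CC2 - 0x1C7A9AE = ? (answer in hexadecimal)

Subtract column by column in base 16:
  2-E → 4 (borrow)
  C-A-1 → 1
  C-9 → 3
  2-A → 8 (borrow)
  F-7-1 → 7
  4-C → 8 (borrow)
  3-1-1 → 1

0x1878314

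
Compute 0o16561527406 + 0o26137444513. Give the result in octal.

0o44721174121

Add column by column in base 8, right to left:
  6+3 = 1 carry 1
  0+1+1 = 2
  4+5 = 1 carry 1
  7+4+1 = 4 carry 1
  2+4+1 = 7
  5+4 = 1 carry 1
  1+7+1 = 1 carry 1
  6+3+1 = 2 carry 1
  5+1+1 = 7
  6+6 = 4 carry 1
  1+2+1 = 4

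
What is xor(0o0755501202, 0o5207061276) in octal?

XOR each oct digit independently (no carries):
  0^5=5, 7^2=5, 5^0=5, 5^7=2, 5^0=5, 0^6=6, 1^1=0, 2^2=0, 0^7=7, 2^6=4

0o5552560074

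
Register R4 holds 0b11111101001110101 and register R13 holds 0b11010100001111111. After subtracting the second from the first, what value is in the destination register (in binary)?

0b101000111110110

Subtract column by column in base 2:
  1-1 → 0
  0-1 → 1 (borrow)
  1-1-1 → 1 (borrow)
  0-1-1 → 0 (borrow)
  1-1-1 → 1 (borrow)
  1-1-1 → 1 (borrow)
  1-1-1 → 1 (borrow)
  0-0-1 → 1 (borrow)
  0-0-1 → 1 (borrow)
  1-0-1 → 0
  0-0 → 0
  1-1 → 0
  1-0 → 1
  1-1 → 0
  1-0 → 1
  1-1 → 0
  1-1 → 0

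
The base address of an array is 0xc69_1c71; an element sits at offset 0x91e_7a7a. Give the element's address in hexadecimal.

Add column by column in base 16, right to left:
  1+a = b
  7+7 = e
  c+a = 6 carry 1
  1+7+1 = 9
  9+e = 7 carry 1
  6+1+1 = 8
  c+9 = 5 carry 1
  final carry 1

0x158796eb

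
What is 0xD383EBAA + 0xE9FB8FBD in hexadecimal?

Add column by column in base 16, right to left:
  A+D = 7 carry 1
  A+B+1 = 6 carry 1
  B+F+1 = B carry 1
  E+8+1 = 7 carry 1
  3+B+1 = F
  8+F = 7 carry 1
  3+9+1 = D
  D+E = B carry 1
  final carry 1

0x1BD7F7B67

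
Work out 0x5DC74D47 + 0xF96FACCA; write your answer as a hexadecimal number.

Add column by column in base 16, right to left:
  7+A = 1 carry 1
  4+C+1 = 1 carry 1
  D+C+1 = A carry 1
  4+A+1 = F
  7+F = 6 carry 1
  C+6+1 = 3 carry 1
  D+9+1 = 7 carry 1
  5+F+1 = 5 carry 1
  final carry 1

0x15736FA11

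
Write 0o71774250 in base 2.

0b111001111111100010101000

Each octal digit is 3 bits: 7=111 1=001 7=111 7=111 4=100 2=010 5=101 0=000.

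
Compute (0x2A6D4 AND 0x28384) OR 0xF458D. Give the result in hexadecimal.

0xFC78D

0x2A6D4 AND 0x28384 = 0x28284.
Then OR with 0xF458D.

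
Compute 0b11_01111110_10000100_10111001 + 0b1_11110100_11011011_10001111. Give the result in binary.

Add column by column in base 2, right to left:
  1+1 = 0 carry 1
  0+1+1 = 0 carry 1
  0+1+1 = 0 carry 1
  1+1+1 = 1 carry 1
  1+0+1 = 0 carry 1
  1+0+1 = 0 carry 1
  0+0+1 = 1
  1+1 = 0 carry 1
  0+1+1 = 0 carry 1
  0+1+1 = 0 carry 1
  1+0+1 = 0 carry 1
  0+1+1 = 0 carry 1
  0+1+1 = 0 carry 1
  0+0+1 = 1
  0+1 = 1
  1+1 = 0 carry 1
  0+0+1 = 1
  1+0 = 1
  1+1 = 0 carry 1
  1+0+1 = 0 carry 1
  1+1+1 = 1 carry 1
  1+1+1 = 1 carry 1
  1+1+1 = 1 carry 1
  0+1+1 = 0 carry 1
  1+1+1 = 1 carry 1
  1+0+1 = 0 carry 1
  final carry 1

0b101011100110110000001001000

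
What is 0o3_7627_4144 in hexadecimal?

Each octal digit is 3 bits: 3=011 7=111 6=110 2=010 7=111 4=100 1=001 4=100 4=100.
Group the bits into nibbles: 0011 1111 1001 0111 1000 0110 0100 → 3F97864.

0x3F97864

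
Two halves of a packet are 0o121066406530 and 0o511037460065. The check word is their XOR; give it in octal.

XOR each oct digit independently (no carries):
  1^5=4, 2^1=3, 1^1=0, 0^0=0, 6^3=5, 6^7=1, 4^4=0, 0^6=6, 6^0=6, 5^0=5, 3^6=5, 0^5=5

0o430051066555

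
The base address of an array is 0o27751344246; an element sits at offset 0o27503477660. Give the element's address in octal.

0o57455044126

Add column by column in base 8, right to left:
  6+0 = 6
  4+6 = 2 carry 1
  2+6+1 = 1 carry 1
  4+7+1 = 4 carry 1
  4+7+1 = 4 carry 1
  3+4+1 = 0 carry 1
  1+3+1 = 5
  5+0 = 5
  7+5 = 4 carry 1
  7+7+1 = 7 carry 1
  2+2+1 = 5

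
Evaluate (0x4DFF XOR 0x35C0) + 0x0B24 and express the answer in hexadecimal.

First 0x4DFF XOR 0x35C0 = 0x783F.
Add column by column in base 16, right to left:
  F+4 = 3 carry 1
  3+2+1 = 6
  8+B = 3 carry 1
  7+0+1 = 8

0x8363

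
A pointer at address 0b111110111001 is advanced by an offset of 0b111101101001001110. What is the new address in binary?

0b111110101000000111

Add column by column in base 2, right to left:
  1+0 = 1
  0+1 = 1
  0+1 = 1
  1+1 = 0 carry 1
  1+0+1 = 0 carry 1
  1+0+1 = 0 carry 1
  0+1+1 = 0 carry 1
  1+0+1 = 0 carry 1
  1+0+1 = 0 carry 1
  1+1+1 = 1 carry 1
  1+0+1 = 0 carry 1
  1+1+1 = 1 carry 1
  0+1+1 = 0 carry 1
  0+0+1 = 1
  0+1 = 1
  0+1 = 1
  0+1 = 1
  0+1 = 1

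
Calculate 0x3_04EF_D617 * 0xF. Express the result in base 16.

Multiply each base-16 digit by 15, carrying:
  7×15 = 105 → write 9 carry 6
  1×15+6 = 21 → write 5 carry 1
  6×15+1 = 91 → write B carry 5
  D×15+5 = 200 → write 8 carry 12
  F×15+12 = 237 → write D carry 14
  E×15+14 = 224 → write 0 carry 14
  4×15+14 = 74 → write A carry 4
  0×15+4 = 4 → write 4
  3×15 = 45 → write D carry 2
  remaining carry: 2

0x2D4A0D8B59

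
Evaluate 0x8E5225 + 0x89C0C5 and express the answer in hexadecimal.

Add column by column in base 16, right to left:
  5+5 = A
  2+C = E
  2+0 = 2
  5+C = 1 carry 1
  E+9+1 = 8 carry 1
  8+8+1 = 1 carry 1
  final carry 1

0x11812EA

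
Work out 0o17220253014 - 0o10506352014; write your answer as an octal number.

Subtract column by column in base 8:
  4-4 → 0
  1-1 → 0
  0-0 → 0
  3-2 → 1
  5-5 → 0
  2-3 → 7 (borrow)
  0-6-1 → 1 (borrow)
  2-0-1 → 1
  2-5 → 5 (borrow)
  7-0-1 → 6
  1-1 → 0

0o6511701000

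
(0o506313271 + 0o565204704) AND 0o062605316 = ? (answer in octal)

Add column by column in base 8, right to left:
  1+4 = 5
  7+0 = 7
  2+7 = 1 carry 1
  3+4+1 = 0 carry 1
  1+0+1 = 2
  3+2 = 5
  6+5 = 3 carry 1
  0+6+1 = 7
  5+5 = 2 carry 1
  final carry 1
Sum = 0o1273520175; now AND with 0o062605316:
  1&0=0, 2&0=0, 7&6=6, 3&2=2, 5&6=4, 2&0=0, 0&5=0, 1&3=1, 7&1=1, 5&6=4

0o62400114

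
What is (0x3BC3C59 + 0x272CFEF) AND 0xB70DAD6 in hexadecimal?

0x2200840

Add column by column in base 16, right to left:
  9+F = 8 carry 1
  5+E+1 = 4 carry 1
  C+F+1 = C carry 1
  3+C+1 = 0 carry 1
  C+2+1 = F
  B+7 = 2 carry 1
  3+2+1 = 6
Sum = 0x62F0C48; now AND with 0xB70DAD6:
  6&B=2, 2&7=2, F&0=0, 0&D=0, C&A=8, 4&D=4, 8&6=0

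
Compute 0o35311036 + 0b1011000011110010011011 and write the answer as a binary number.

0b101000011100111010111001

0o35311036 = 0b11101011001001000011110 in binary.
Add column by column in base 2, right to left:
  0+1 = 1
  1+1 = 0 carry 1
  1+0+1 = 0 carry 1
  1+1+1 = 1 carry 1
  1+1+1 = 1 carry 1
  0+0+1 = 1
  0+0 = 0
  0+1 = 1
  0+0 = 0
  1+0 = 1
  0+1 = 1
  0+1 = 1
  1+1 = 0 carry 1
  0+1+1 = 0 carry 1
  0+0+1 = 1
  1+0 = 1
  1+0 = 1
  0+0 = 0
  1+1 = 0 carry 1
  0+1+1 = 0 carry 1
  1+0+1 = 0 carry 1
  1+1+1 = 1 carry 1
  1+0+1 = 0 carry 1
  final carry 1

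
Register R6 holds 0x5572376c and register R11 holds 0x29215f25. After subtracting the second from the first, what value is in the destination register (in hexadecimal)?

0x2c50d847

Subtract column by column in base 16:
  c-5 → 7
  6-2 → 4
  7-f → 8 (borrow)
  3-5-1 → d (borrow)
  2-1-1 → 0
  7-2 → 5
  5-9 → c (borrow)
  5-2-1 → 2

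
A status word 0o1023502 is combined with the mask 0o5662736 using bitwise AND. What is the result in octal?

AND each oct digit independently (no carries):
  1&5=1, 0&6=0, 2&6=2, 3&2=2, 5&7=5, 0&3=0, 2&6=2

0o1022502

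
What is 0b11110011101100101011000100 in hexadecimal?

Group the bits into nibbles: 0011 1100 1110 1100 1010 1100 0100 → 3CECAC4.

0x3CECAC4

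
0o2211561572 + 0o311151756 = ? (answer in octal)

0o2522733550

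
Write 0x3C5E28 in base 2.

0b1111000101111000101000

Expand each hex digit to 4 bits: 3=0011 C=1100 5=0101 E=1110 2=0010 8=1000.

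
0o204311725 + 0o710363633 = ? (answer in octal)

0o1114675560

Add column by column in base 8, right to left:
  5+3 = 0 carry 1
  2+3+1 = 6
  7+6 = 5 carry 1
  1+3+1 = 5
  1+6 = 7
  3+3 = 6
  4+0 = 4
  0+1 = 1
  2+7 = 1 carry 1
  final carry 1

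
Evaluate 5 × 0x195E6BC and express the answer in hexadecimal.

0x7ED81AC

Multiply each base-16 digit by 5, carrying:
  C×5 = 60 → write C carry 3
  B×5+3 = 58 → write A carry 3
  6×5+3 = 33 → write 1 carry 2
  E×5+2 = 72 → write 8 carry 4
  5×5+4 = 29 → write D carry 1
  9×5+1 = 46 → write E carry 2
  1×5+2 = 7 → write 7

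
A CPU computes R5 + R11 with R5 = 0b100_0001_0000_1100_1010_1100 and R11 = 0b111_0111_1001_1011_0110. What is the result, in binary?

0b10010001000011001100010

Add column by column in base 2, right to left:
  0+0 = 0
  0+1 = 1
  1+1 = 0 carry 1
  1+0+1 = 0 carry 1
  0+1+1 = 0 carry 1
  1+1+1 = 1 carry 1
  0+0+1 = 1
  1+1 = 0 carry 1
  0+1+1 = 0 carry 1
  0+0+1 = 1
  1+0 = 1
  1+1 = 0 carry 1
  0+1+1 = 0 carry 1
  0+1+1 = 0 carry 1
  0+1+1 = 0 carry 1
  0+0+1 = 1
  1+1 = 0 carry 1
  0+1+1 = 0 carry 1
  0+1+1 = 0 carry 1
  0+0+1 = 1
  0+0 = 0
  0+0 = 0
  1+0 = 1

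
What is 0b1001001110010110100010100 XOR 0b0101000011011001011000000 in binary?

0b1100001101001111111010100

XOR bit by bit (1 where the bits differ):
  1001001110010110100010100
^ 0101000011011001011000000
= 1100001101001111111010100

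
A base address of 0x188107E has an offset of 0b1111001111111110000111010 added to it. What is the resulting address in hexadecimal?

0x3700CB8

0b1111001111111110000111010 = 0x1E7FC3A in hexadecimal.
Add column by column in base 16, right to left:
  E+A = 8 carry 1
  7+3+1 = B
  0+C = C
  1+F = 0 carry 1
  8+7+1 = 0 carry 1
  8+E+1 = 7 carry 1
  1+1+1 = 3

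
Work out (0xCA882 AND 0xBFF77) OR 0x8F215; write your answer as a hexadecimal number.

0xCA882 AND 0xBFF77 = 0x8A802.
Then OR with 0x8F215.

0x8FA17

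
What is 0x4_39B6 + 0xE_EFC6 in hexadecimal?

0x13297C

Add column by column in base 16, right to left:
  6+6 = C
  B+C = 7 carry 1
  9+F+1 = 9 carry 1
  3+E+1 = 2 carry 1
  4+E+1 = 3 carry 1
  final carry 1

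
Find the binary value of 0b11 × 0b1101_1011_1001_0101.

Multiply each base-2 digit by 3, carrying:
  1×3 = 3 → write 1 carry 1
  0×3+1 = 1 → write 1
  1×3 = 3 → write 1 carry 1
  0×3+1 = 1 → write 1
  1×3 = 3 → write 1 carry 1
  0×3+1 = 1 → write 1
  0×3 = 0 → write 0
  1×3 = 3 → write 1 carry 1
  1×3+1 = 4 → write 0 carry 2
  1×3+2 = 5 → write 1 carry 2
  0×3+2 = 2 → write 0 carry 1
  1×3+1 = 4 → write 0 carry 2
  1×3+2 = 5 → write 1 carry 2
  0×3+2 = 2 → write 0 carry 1
  1×3+1 = 4 → write 0 carry 2
  1×3+2 = 5 → write 1 carry 2
  remaining carry: 10

0b101001001010111111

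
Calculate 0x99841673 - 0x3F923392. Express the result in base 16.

Subtract column by column in base 16:
  3-2 → 1
  7-9 → E (borrow)
  6-3-1 → 2
  1-3 → E (borrow)
  4-2-1 → 1
  8-9 → F (borrow)
  9-F-1 → 9 (borrow)
  9-3-1 → 5

0x59F1E2E1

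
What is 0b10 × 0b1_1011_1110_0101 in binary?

0b11011111001010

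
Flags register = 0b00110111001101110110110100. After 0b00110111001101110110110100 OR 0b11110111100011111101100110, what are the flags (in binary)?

OR bit by bit (1 where either bit is 1):
  00110111001101110110110100
| 11110111100011111101100110
= 11110111101111111111110110

0b11110111101111111111110110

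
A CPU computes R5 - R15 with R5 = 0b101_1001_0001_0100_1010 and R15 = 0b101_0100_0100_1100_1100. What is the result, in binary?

0b100110001111110

Subtract column by column in base 2:
  0-0 → 0
  1-0 → 1
  0-1 → 1 (borrow)
  1-1-1 → 1 (borrow)
  0-0-1 → 1 (borrow)
  0-0-1 → 1 (borrow)
  1-1-1 → 1 (borrow)
  0-1-1 → 0 (borrow)
  1-0-1 → 0
  0-0 → 0
  0-1 → 1 (borrow)
  0-0-1 → 1 (borrow)
  1-0-1 → 0
  0-0 → 0
  0-1 → 1 (borrow)
  1-0-1 → 0
  1-1 → 0
  0-0 → 0
  1-1 → 0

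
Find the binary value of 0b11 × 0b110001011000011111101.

0b10010100001001011110111

Multiply each base-2 digit by 3, carrying:
  1×3 = 3 → write 1 carry 1
  0×3+1 = 1 → write 1
  1×3 = 3 → write 1 carry 1
  1×3+1 = 4 → write 0 carry 2
  1×3+2 = 5 → write 1 carry 2
  1×3+2 = 5 → write 1 carry 2
  1×3+2 = 5 → write 1 carry 2
  1×3+2 = 5 → write 1 carry 2
  0×3+2 = 2 → write 0 carry 1
  0×3+1 = 1 → write 1
  0×3 = 0 → write 0
  0×3 = 0 → write 0
  1×3 = 3 → write 1 carry 1
  1×3+1 = 4 → write 0 carry 2
  0×3+2 = 2 → write 0 carry 1
  1×3+1 = 4 → write 0 carry 2
  0×3+2 = 2 → write 0 carry 1
  0×3+1 = 1 → write 1
  0×3 = 0 → write 0
  1×3 = 3 → write 1 carry 1
  1×3+1 = 4 → write 0 carry 2
  remaining carry: 10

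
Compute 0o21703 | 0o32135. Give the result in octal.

0o33737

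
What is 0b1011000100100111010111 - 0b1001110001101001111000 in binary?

0b1010010111101011111

Subtract column by column in base 2:
  1-0 → 1
  1-0 → 1
  1-0 → 1
  0-1 → 1 (borrow)
  1-1-1 → 1 (borrow)
  0-1-1 → 0 (borrow)
  1-1-1 → 1 (borrow)
  1-0-1 → 0
  1-0 → 1
  0-1 → 1 (borrow)
  0-0-1 → 1 (borrow)
  1-1-1 → 1 (borrow)
  0-1-1 → 0 (borrow)
  0-0-1 → 1 (borrow)
  1-0-1 → 0
  0-0 → 0
  0-1 → 1 (borrow)
  0-1-1 → 0 (borrow)
  1-1-1 → 1 (borrow)
  1-0-1 → 0
  0-0 → 0
  1-1 → 0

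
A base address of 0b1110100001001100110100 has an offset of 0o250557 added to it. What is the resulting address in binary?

0b1110110110010010100011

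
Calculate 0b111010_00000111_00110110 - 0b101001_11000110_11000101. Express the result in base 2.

0b100000100000001110001

Subtract column by column in base 2:
  0-1 → 1 (borrow)
  1-0-1 → 0
  1-1 → 0
  0-0 → 0
  1-0 → 1
  1-0 → 1
  0-1 → 1 (borrow)
  0-1-1 → 0 (borrow)
  1-0-1 → 0
  1-1 → 0
  1-1 → 0
  0-0 → 0
  0-0 → 0
  0-0 → 0
  0-1 → 1 (borrow)
  0-1-1 → 0 (borrow)
  0-1-1 → 0 (borrow)
  1-0-1 → 0
  0-0 → 0
  1-1 → 0
  1-0 → 1
  1-1 → 0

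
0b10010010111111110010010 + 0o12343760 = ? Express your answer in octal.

0b10010010111111110010010 = 0o22277622 in octal.
Add column by column in base 8, right to left:
  2+0 = 2
  2+6 = 0 carry 1
  6+7+1 = 6 carry 1
  7+3+1 = 3 carry 1
  7+4+1 = 4 carry 1
  2+3+1 = 6
  2+2 = 4
  2+1 = 3

0o34643602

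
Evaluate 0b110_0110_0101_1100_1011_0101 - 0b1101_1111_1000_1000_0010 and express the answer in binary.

Subtract column by column in base 2:
  1-0 → 1
  0-1 → 1 (borrow)
  1-0-1 → 0
  0-0 → 0
  1-0 → 1
  1-0 → 1
  0-0 → 0
  1-1 → 0
  0-0 → 0
  0-0 → 0
  1-0 → 1
  1-1 → 0
  1-1 → 0
  0-1 → 1 (borrow)
  1-1-1 → 1 (borrow)
  0-1-1 → 0 (borrow)
  0-1-1 → 0 (borrow)
  1-0-1 → 0
  1-1 → 0
  0-1 → 1 (borrow)
  0-0-1 → 1 (borrow)
  1-0-1 → 0
  1-0 → 1

0b10110000110010000110011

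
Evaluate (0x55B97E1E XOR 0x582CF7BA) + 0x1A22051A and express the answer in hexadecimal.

First 0x55B97E1E XOR 0x582CF7BA = 0x0D9589A4.
Add column by column in base 16, right to left:
  4+A = E
  A+1 = B
  9+5 = E
  8+0 = 8
  5+2 = 7
  9+2 = B
  D+A = 7 carry 1
  0+1+1 = 2

0x27B78EBE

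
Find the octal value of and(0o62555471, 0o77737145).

AND each oct digit independently (no carries):
  6&7=6, 2&7=2, 5&7=5, 5&3=1, 5&7=5, 4&1=0, 7&4=4, 1&5=1

0o62515041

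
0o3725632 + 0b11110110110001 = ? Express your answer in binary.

0o3725632 = 0b11111010101110011010 in binary.
Add column by column in base 2, right to left:
  0+1 = 1
  1+0 = 1
  0+0 = 0
  1+0 = 1
  1+1 = 0 carry 1
  0+1+1 = 0 carry 1
  0+0+1 = 1
  1+1 = 0 carry 1
  1+1+1 = 1 carry 1
  1+0+1 = 0 carry 1
  0+1+1 = 0 carry 1
  1+1+1 = 1 carry 1
  0+1+1 = 0 carry 1
  1+1+1 = 1 carry 1
  0+0+1 = 1
  1+0 = 1
  1+0 = 1
  1+0 = 1
  1+0 = 1
  1+0 = 1

0b11111110100101001011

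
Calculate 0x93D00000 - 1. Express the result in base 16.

0x93CFFFFF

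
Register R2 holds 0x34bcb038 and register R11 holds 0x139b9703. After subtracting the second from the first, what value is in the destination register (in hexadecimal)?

0x21211935

Subtract column by column in base 16:
  8-3 → 5
  3-0 → 3
  0-7 → 9 (borrow)
  b-9-1 → 1
  c-b → 1
  b-9 → 2
  4-3 → 1
  3-1 → 2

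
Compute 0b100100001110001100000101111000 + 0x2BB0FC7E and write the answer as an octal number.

0b100100001110001100000101111000 = 0o4416140570 in octal.
0x2BB0FC7E = 0o5354176176 in octal.
Add column by column in base 8, right to left:
  0+6 = 6
  7+7 = 6 carry 1
  5+1+1 = 7
  0+6 = 6
  4+7 = 3 carry 1
  1+1+1 = 3
  6+4 = 2 carry 1
  1+5+1 = 7
  4+3 = 7
  4+5 = 1 carry 1
  final carry 1

0o11772336766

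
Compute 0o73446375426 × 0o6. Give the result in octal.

0o545346761204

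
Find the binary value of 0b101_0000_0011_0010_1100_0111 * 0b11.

Multiply each base-2 digit by 3, carrying:
  1×3 = 3 → write 1 carry 1
  1×3+1 = 4 → write 0 carry 2
  1×3+2 = 5 → write 1 carry 2
  0×3+2 = 2 → write 0 carry 1
  0×3+1 = 1 → write 1
  0×3 = 0 → write 0
  1×3 = 3 → write 1 carry 1
  1×3+1 = 4 → write 0 carry 2
  0×3+2 = 2 → write 0 carry 1
  1×3+1 = 4 → write 0 carry 2
  0×3+2 = 2 → write 0 carry 1
  0×3+1 = 1 → write 1
  1×3 = 3 → write 1 carry 1
  1×3+1 = 4 → write 0 carry 2
  0×3+2 = 2 → write 0 carry 1
  0×3+1 = 1 → write 1
  0×3 = 0 → write 0
  0×3 = 0 → write 0
  0×3 = 0 → write 0
  0×3 = 0 → write 0
  1×3 = 3 → write 1 carry 1
  0×3+1 = 1 → write 1
  1×3 = 3 → write 1 carry 1
  remaining carry: 1

0b111100001001100001010101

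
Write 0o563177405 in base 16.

0x5CCFF05

Each octal digit is 3 bits: 5=101 6=110 3=011 1=001 7=111 7=111 4=100 0=000 5=101.
Group the bits into nibbles: 0101 1100 1100 1111 1111 0000 0101 → 5CCFF05.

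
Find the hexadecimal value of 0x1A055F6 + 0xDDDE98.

0x27E348E

Add column by column in base 16, right to left:
  6+8 = E
  F+9 = 8 carry 1
  5+E+1 = 4 carry 1
  5+D+1 = 3 carry 1
  0+D+1 = E
  A+D = 7 carry 1
  1+0+1 = 2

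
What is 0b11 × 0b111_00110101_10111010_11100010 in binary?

0b10101101000010011000010100110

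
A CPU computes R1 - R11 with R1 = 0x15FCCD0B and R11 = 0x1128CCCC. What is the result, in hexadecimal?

Subtract column by column in base 16:
  B-C → F (borrow)
  0-C-1 → 3 (borrow)
  D-C-1 → 0
  C-C → 0
  C-8 → 4
  F-2 → D
  5-1 → 4
  1-1 → 0

0x4D4003F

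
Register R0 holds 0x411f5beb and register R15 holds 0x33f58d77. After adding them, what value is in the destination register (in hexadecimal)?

Add column by column in base 16, right to left:
  b+7 = 2 carry 1
  e+7+1 = 6 carry 1
  b+d+1 = 9 carry 1
  5+8+1 = e
  f+5 = 4 carry 1
  1+f+1 = 1 carry 1
  1+3+1 = 5
  4+3 = 7

0x7514e962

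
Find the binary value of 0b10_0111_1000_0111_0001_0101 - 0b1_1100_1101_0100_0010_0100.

0b10101011001011110001

Subtract column by column in base 2:
  1-0 → 1
  0-0 → 0
  1-1 → 0
  0-0 → 0
  1-0 → 1
  0-1 → 1 (borrow)
  0-0-1 → 1 (borrow)
  0-0-1 → 1 (borrow)
  1-0-1 → 0
  1-0 → 1
  1-1 → 0
  0-0 → 0
  0-1 → 1 (borrow)
  0-0-1 → 1 (borrow)
  0-1-1 → 0 (borrow)
  1-1-1 → 1 (borrow)
  1-0-1 → 0
  1-0 → 1
  1-1 → 0
  0-1 → 1 (borrow)
  0-1-1 → 0 (borrow)
  1-0-1 → 0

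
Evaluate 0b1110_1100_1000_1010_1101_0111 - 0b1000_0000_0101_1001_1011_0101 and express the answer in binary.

Subtract column by column in base 2:
  1-1 → 0
  1-0 → 1
  1-1 → 0
  0-0 → 0
  1-1 → 0
  0-1 → 1 (borrow)
  1-0-1 → 0
  1-1 → 0
  0-1 → 1 (borrow)
  1-0-1 → 0
  0-0 → 0
  1-1 → 0
  0-1 → 1 (borrow)
  0-0-1 → 1 (borrow)
  0-1-1 → 0 (borrow)
  1-0-1 → 0
  0-0 → 0
  0-0 → 0
  1-0 → 1
  1-0 → 1
  0-0 → 0
  1-0 → 1
  1-0 → 1
  1-1 → 0

0b11011000011000100100010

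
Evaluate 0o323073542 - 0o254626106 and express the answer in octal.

Subtract column by column in base 8:
  2-6 → 4 (borrow)
  4-0-1 → 3
  5-1 → 4
  3-6 → 5 (borrow)
  7-2-1 → 4
  0-6 → 2 (borrow)
  3-4-1 → 6 (borrow)
  2-5-1 → 4 (borrow)
  3-2-1 → 0

0o46245434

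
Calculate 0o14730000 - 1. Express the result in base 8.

The trailing 4 digits are 0, so subtracting 1 borrows through: they become 7 and the next digit up decrements.

0o14727777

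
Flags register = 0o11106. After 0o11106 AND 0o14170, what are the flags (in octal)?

AND each oct digit independently (no carries):
  1&1=1, 1&4=0, 1&1=1, 0&7=0, 6&0=0

0o10100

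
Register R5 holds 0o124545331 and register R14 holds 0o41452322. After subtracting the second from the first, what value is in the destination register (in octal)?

Subtract column by column in base 8:
  1-2 → 7 (borrow)
  3-2-1 → 0
  3-3 → 0
  5-2 → 3
  4-5 → 7 (borrow)
  5-4-1 → 0
  4-1 → 3
  2-4 → 6 (borrow)
  1-0-1 → 0

0o63073007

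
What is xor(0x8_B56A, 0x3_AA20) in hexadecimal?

XOR each hex digit independently (no carries):
  8^3=B, B^A=1, 5^A=F, 6^2=4, A^0=A

0xB1F4A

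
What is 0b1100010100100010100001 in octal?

0o14244241

Group the bits in threes: 001 100 010 100 100 010 100 001 → 14244241.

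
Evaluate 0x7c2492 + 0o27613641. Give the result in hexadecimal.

0xdb3c33

0o27613641 = 0x5f17a1 in hexadecimal.
Add column by column in base 16, right to left:
  2+1 = 3
  9+a = 3 carry 1
  4+7+1 = c
  2+1 = 3
  c+f = b carry 1
  7+5+1 = d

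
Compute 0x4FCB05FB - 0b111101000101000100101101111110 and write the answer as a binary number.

0b10010101101101011101001111101

0x4FCB05FB = 0b1001111110010110000010111111011 in binary.
Subtract column by column in base 2:
  1-0 → 1
  1-1 → 0
  0-1 → 1 (borrow)
  1-1-1 → 1 (borrow)
  1-1-1 → 1 (borrow)
  1-1-1 → 1 (borrow)
  1-1-1 → 1 (borrow)
  1-0-1 → 0
  1-1 → 0
  0-1 → 1 (borrow)
  1-0-1 → 0
  0-1 → 1 (borrow)
  0-0-1 → 1 (borrow)
  0-0-1 → 1 (borrow)
  0-1-1 → 0 (borrow)
  0-0-1 → 1 (borrow)
  1-0-1 → 0
  1-0 → 1
  0-1 → 1 (borrow)
  1-0-1 → 0
  0-1 → 1 (borrow)
  0-0-1 → 1 (borrow)
  1-0-1 → 0
  1-0 → 1
  1-1 → 0
  1-0 → 1
  1-1 → 0
  1-1 → 0
  0-1 → 1 (borrow)
  0-1-1 → 0 (borrow)
  1-0-1 → 0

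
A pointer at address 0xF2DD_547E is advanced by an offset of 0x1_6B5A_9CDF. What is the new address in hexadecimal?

0x25E37F15D

Add column by column in base 16, right to left:
  E+F = D carry 1
  7+D+1 = 5 carry 1
  4+C+1 = 1 carry 1
  5+9+1 = F
  D+A = 7 carry 1
  D+5+1 = 3 carry 1
  2+B+1 = E
  F+6 = 5 carry 1
  0+1+1 = 2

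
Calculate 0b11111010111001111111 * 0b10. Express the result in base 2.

Multiply each base-2 digit by 2, carrying:
  1×2 = 2 → write 0 carry 1
  1×2+1 = 3 → write 1 carry 1
  1×2+1 = 3 → write 1 carry 1
  1×2+1 = 3 → write 1 carry 1
  1×2+1 = 3 → write 1 carry 1
  1×2+1 = 3 → write 1 carry 1
  1×2+1 = 3 → write 1 carry 1
  0×2+1 = 1 → write 1
  0×2 = 0 → write 0
  1×2 = 2 → write 0 carry 1
  1×2+1 = 3 → write 1 carry 1
  1×2+1 = 3 → write 1 carry 1
  0×2+1 = 1 → write 1
  1×2 = 2 → write 0 carry 1
  0×2+1 = 1 → write 1
  1×2 = 2 → write 0 carry 1
  1×2+1 = 3 → write 1 carry 1
  1×2+1 = 3 → write 1 carry 1
  1×2+1 = 3 → write 1 carry 1
  1×2+1 = 3 → write 1 carry 1
  remaining carry: 1

0b111110101110011111110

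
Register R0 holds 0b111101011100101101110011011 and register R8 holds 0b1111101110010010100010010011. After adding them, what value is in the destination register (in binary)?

Add column by column in base 2, right to left:
  1+1 = 0 carry 1
  1+1+1 = 1 carry 1
  0+0+1 = 1
  1+0 = 1
  1+1 = 0 carry 1
  0+0+1 = 1
  0+0 = 0
  1+1 = 0 carry 1
  1+0+1 = 0 carry 1
  1+0+1 = 0 carry 1
  0+0+1 = 1
  1+1 = 0 carry 1
  1+0+1 = 0 carry 1
  0+1+1 = 0 carry 1
  1+0+1 = 0 carry 1
  0+0+1 = 1
  0+1 = 1
  1+0 = 1
  1+0 = 1
  1+1 = 0 carry 1
  0+1+1 = 0 carry 1
  1+1+1 = 1 carry 1
  0+0+1 = 1
  1+1 = 0 carry 1
  1+1+1 = 1 carry 1
  1+1+1 = 1 carry 1
  1+1+1 = 1 carry 1
  0+1+1 = 0 carry 1
  final carry 1

0b10111011001111000010000101110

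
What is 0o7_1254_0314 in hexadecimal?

Each octal digit is 3 bits: 7=111 1=001 2=010 5=101 4=100 0=000 3=011 1=001 4=100.
Group the bits into nibbles: 0111 0010 1010 1100 0000 1100 1100 → 72ac0cc.

0x72ac0cc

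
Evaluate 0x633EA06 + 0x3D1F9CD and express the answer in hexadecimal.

0xA05E3D3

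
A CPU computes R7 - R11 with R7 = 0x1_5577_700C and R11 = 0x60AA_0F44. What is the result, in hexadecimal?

0xF4CD60C8

Subtract column by column in base 16:
  C-4 → 8
  0-4 → C (borrow)
  0-F-1 → 0 (borrow)
  7-0-1 → 6
  7-A → D (borrow)
  7-A-1 → C (borrow)
  5-0-1 → 4
  5-6 → F (borrow)
  1-0-1 → 0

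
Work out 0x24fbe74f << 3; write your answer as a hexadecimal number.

0x127df3a78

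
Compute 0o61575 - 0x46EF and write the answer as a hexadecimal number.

0x1C8E

0o61575 = 0x637D in hexadecimal.
Subtract column by column in base 16:
  D-F → E (borrow)
  7-E-1 → 8 (borrow)
  3-6-1 → C (borrow)
  6-4-1 → 1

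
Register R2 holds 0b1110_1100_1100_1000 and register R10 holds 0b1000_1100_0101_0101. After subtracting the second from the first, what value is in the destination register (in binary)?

Subtract column by column in base 2:
  0-1 → 1 (borrow)
  0-0-1 → 1 (borrow)
  0-1-1 → 0 (borrow)
  1-0-1 → 0
  0-1 → 1 (borrow)
  0-0-1 → 1 (borrow)
  1-1-1 → 1 (borrow)
  1-0-1 → 0
  0-0 → 0
  0-0 → 0
  1-1 → 0
  1-1 → 0
  0-0 → 0
  1-0 → 1
  1-0 → 1
  1-1 → 0

0b110000001110011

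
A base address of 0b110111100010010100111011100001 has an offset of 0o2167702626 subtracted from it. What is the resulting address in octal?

0o4552344513

0b110111100010010100111011100001 = 0o6742247341 in octal.
Subtract column by column in base 8:
  1-6 → 3 (borrow)
  4-2-1 → 1
  3-6 → 5 (borrow)
  7-2-1 → 4
  4-0 → 4
  2-7 → 3 (borrow)
  2-7-1 → 2 (borrow)
  4-6-1 → 5 (borrow)
  7-1-1 → 5
  6-2 → 4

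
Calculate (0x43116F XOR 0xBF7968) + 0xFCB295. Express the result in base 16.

First 0x43116F XOR 0xBF7968 = 0xFC6807.
Add column by column in base 16, right to left:
  7+5 = C
  0+9 = 9
  8+2 = A
  6+B = 1 carry 1
  C+C+1 = 9 carry 1
  F+F+1 = F carry 1
  final carry 1

0x1F91A9C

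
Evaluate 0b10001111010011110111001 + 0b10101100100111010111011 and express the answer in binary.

Add column by column in base 2, right to left:
  1+1 = 0 carry 1
  0+1+1 = 0 carry 1
  0+0+1 = 1
  1+1 = 0 carry 1
  1+1+1 = 1 carry 1
  1+1+1 = 1 carry 1
  0+0+1 = 1
  1+1 = 0 carry 1
  1+0+1 = 0 carry 1
  1+1+1 = 1 carry 1
  1+1+1 = 1 carry 1
  0+1+1 = 0 carry 1
  0+0+1 = 1
  1+0 = 1
  0+1 = 1
  1+0 = 1
  1+0 = 1
  1+1 = 0 carry 1
  1+1+1 = 1 carry 1
  0+0+1 = 1
  0+1 = 1
  0+0 = 0
  1+1 = 0 carry 1
  final carry 1

0b100111011111011001110100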